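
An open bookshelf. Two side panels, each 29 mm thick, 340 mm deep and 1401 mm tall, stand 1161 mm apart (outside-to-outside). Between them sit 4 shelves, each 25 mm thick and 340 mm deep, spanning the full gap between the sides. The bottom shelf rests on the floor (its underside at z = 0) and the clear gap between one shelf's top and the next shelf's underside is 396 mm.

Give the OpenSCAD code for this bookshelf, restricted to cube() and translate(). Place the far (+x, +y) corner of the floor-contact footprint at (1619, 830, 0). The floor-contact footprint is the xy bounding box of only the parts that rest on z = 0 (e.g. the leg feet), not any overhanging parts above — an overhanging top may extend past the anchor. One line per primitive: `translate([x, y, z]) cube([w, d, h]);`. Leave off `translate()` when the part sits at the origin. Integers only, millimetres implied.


translate([458, 490, 0]) cube([29, 340, 1401]);
translate([1590, 490, 0]) cube([29, 340, 1401]);
translate([487, 490, 0]) cube([1103, 340, 25]);
translate([487, 490, 421]) cube([1103, 340, 25]);
translate([487, 490, 842]) cube([1103, 340, 25]);
translate([487, 490, 1263]) cube([1103, 340, 25]);


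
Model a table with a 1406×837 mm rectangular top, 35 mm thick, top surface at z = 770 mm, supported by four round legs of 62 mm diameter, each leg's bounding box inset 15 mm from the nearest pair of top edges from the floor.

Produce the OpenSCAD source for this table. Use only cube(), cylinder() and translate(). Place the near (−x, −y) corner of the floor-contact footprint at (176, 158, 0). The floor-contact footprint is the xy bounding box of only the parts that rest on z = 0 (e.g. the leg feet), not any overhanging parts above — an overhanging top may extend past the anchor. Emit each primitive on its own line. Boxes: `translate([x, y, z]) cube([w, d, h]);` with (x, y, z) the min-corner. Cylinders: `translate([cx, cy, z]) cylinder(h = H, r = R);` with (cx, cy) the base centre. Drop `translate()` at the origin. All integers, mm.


// leg_h = 770 - 35 = 735
translate([161, 143, 735]) cube([1406, 837, 35]);
translate([207, 189, 0]) cylinder(h = 735, r = 31);
translate([1521, 189, 0]) cylinder(h = 735, r = 31);
translate([207, 934, 0]) cylinder(h = 735, r = 31);
translate([1521, 934, 0]) cylinder(h = 735, r = 31);


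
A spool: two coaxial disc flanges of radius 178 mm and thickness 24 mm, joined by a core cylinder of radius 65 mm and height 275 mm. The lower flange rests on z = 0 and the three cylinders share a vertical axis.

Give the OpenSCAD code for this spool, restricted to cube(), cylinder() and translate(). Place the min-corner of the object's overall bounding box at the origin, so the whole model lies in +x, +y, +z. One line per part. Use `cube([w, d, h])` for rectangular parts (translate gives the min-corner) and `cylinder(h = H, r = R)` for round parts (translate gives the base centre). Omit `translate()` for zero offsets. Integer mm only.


translate([178, 178, 0]) cylinder(h = 24, r = 178);
translate([178, 178, 24]) cylinder(h = 275, r = 65);
translate([178, 178, 299]) cylinder(h = 24, r = 178);


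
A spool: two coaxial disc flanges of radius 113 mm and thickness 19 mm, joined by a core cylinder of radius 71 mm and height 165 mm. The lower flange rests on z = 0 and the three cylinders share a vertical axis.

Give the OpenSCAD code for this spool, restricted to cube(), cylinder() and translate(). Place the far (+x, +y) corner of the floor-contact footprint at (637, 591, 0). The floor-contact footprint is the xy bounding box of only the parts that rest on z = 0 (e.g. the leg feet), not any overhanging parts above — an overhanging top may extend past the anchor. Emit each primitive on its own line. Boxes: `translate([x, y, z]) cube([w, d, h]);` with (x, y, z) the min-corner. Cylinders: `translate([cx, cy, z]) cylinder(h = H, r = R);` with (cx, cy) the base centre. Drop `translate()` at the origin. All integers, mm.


translate([524, 478, 0]) cylinder(h = 19, r = 113);
translate([524, 478, 19]) cylinder(h = 165, r = 71);
translate([524, 478, 184]) cylinder(h = 19, r = 113);


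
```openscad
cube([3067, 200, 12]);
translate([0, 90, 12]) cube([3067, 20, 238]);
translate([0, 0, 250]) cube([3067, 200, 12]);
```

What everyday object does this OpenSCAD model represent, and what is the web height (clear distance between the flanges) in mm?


An I-beam. The web height is 238 mm.

Two wide flanges with a thin centred web — an I-beam. Overall 262 mm minus two 12 mm flanges gives a web of 262 − 2·12 = 238 mm.


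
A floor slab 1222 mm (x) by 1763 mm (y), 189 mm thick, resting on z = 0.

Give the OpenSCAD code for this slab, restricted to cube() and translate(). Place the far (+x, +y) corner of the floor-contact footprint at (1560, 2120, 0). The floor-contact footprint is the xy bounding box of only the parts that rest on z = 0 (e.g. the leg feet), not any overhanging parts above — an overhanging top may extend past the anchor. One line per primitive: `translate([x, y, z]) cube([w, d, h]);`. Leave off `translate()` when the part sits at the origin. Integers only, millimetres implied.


translate([338, 357, 0]) cube([1222, 1763, 189]);


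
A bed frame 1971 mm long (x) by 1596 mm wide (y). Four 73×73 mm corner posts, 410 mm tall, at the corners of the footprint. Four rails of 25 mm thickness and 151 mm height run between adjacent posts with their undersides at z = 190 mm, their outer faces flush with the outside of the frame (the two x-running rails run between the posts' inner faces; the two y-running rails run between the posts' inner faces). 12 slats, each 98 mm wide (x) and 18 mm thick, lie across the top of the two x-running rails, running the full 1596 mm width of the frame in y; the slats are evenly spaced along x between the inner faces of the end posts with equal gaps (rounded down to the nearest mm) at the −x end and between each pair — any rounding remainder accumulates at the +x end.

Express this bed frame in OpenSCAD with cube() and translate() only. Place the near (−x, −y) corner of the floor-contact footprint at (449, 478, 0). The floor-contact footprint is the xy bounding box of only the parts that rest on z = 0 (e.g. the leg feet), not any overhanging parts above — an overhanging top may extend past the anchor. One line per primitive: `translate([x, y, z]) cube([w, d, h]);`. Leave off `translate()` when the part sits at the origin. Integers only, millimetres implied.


translate([449, 478, 0]) cube([73, 73, 410]);
translate([449, 2001, 0]) cube([73, 73, 410]);
translate([2347, 478, 0]) cube([73, 73, 410]);
translate([2347, 2001, 0]) cube([73, 73, 410]);
translate([522, 478, 190]) cube([1825, 25, 151]);
translate([522, 2049, 190]) cube([1825, 25, 151]);
translate([449, 551, 190]) cube([25, 1450, 151]);
translate([2395, 551, 190]) cube([25, 1450, 151]);
translate([571, 478, 341]) cube([98, 1596, 18]);
translate([718, 478, 341]) cube([98, 1596, 18]);
translate([865, 478, 341]) cube([98, 1596, 18]);
translate([1012, 478, 341]) cube([98, 1596, 18]);
translate([1159, 478, 341]) cube([98, 1596, 18]);
translate([1306, 478, 341]) cube([98, 1596, 18]);
translate([1453, 478, 341]) cube([98, 1596, 18]);
translate([1600, 478, 341]) cube([98, 1596, 18]);
translate([1747, 478, 341]) cube([98, 1596, 18]);
translate([1894, 478, 341]) cube([98, 1596, 18]);
translate([2041, 478, 341]) cube([98, 1596, 18]);
translate([2188, 478, 341]) cube([98, 1596, 18]);


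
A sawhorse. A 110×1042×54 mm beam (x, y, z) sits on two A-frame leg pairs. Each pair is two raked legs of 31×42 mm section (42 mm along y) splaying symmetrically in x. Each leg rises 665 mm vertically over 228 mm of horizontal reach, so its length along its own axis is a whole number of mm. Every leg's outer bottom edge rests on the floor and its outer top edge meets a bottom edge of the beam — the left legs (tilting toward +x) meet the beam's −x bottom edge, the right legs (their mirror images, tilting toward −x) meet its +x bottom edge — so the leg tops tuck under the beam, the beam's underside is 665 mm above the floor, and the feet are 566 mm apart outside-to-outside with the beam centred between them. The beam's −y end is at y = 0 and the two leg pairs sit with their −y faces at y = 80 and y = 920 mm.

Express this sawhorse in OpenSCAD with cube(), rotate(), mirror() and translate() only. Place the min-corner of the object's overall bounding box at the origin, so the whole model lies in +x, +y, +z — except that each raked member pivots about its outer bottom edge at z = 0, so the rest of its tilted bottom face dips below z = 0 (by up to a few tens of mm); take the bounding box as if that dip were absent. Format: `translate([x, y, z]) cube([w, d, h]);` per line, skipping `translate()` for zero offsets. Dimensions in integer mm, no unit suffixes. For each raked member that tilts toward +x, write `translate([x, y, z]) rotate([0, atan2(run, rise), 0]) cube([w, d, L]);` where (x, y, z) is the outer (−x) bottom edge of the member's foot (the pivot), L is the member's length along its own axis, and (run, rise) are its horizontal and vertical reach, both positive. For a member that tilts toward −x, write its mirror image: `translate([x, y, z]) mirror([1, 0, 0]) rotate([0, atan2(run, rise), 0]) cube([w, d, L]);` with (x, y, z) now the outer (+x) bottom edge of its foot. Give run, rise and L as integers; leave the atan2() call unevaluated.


translate([228, 0, 665]) cube([110, 1042, 54]);
translate([0, 80, 0]) rotate([0, atan2(228, 665), 0]) cube([31, 42, 703]);
translate([566, 80, 0]) mirror([1, 0, 0]) rotate([0, atan2(228, 665), 0]) cube([31, 42, 703]);
translate([0, 920, 0]) rotate([0, atan2(228, 665), 0]) cube([31, 42, 703]);
translate([566, 920, 0]) mirror([1, 0, 0]) rotate([0, atan2(228, 665), 0]) cube([31, 42, 703]);


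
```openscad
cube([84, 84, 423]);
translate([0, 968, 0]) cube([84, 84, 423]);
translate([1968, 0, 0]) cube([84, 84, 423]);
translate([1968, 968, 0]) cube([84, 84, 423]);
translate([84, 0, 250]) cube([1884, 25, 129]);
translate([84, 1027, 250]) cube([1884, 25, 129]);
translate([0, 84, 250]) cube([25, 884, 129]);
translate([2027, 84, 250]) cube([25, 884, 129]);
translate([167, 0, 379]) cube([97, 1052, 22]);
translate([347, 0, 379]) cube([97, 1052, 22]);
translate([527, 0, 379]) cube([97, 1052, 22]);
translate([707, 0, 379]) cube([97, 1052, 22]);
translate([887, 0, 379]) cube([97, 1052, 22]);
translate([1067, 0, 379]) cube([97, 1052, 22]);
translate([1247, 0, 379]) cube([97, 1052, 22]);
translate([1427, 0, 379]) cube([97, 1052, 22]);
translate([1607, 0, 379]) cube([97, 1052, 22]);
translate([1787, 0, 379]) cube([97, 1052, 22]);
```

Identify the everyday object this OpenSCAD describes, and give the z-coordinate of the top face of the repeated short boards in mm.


A bed frame. The slat-top height is 401 mm.

Four posts, four rails, and a row of slats — a bed frame. Slats sit on the rails at z = 250 + 129 = 379; with slat thickness 22, the top is 401 mm.


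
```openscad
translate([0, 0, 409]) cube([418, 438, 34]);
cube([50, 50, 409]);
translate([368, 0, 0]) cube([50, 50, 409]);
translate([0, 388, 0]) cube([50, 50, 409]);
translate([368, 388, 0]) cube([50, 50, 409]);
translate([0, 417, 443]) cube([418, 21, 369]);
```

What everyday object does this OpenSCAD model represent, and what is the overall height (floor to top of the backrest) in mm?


A chair. The overall height is 812 mm.

A slab on four corner posts with a tall panel at the back — a chair. The seat slab sits at z = 409 with thickness 34, and the 369 mm backrest starts at the seat top, so the overall height is 409 + 34 + 369 = 812 mm.


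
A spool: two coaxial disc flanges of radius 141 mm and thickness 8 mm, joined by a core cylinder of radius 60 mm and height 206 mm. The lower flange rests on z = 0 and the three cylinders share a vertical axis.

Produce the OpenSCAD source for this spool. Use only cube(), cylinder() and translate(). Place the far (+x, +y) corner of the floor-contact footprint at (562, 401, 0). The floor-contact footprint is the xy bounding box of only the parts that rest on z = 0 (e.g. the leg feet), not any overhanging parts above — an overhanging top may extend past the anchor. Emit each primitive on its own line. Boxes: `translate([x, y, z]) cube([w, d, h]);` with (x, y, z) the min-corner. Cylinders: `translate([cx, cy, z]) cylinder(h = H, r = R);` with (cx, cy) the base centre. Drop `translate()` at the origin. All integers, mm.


translate([421, 260, 0]) cylinder(h = 8, r = 141);
translate([421, 260, 8]) cylinder(h = 206, r = 60);
translate([421, 260, 214]) cylinder(h = 8, r = 141);


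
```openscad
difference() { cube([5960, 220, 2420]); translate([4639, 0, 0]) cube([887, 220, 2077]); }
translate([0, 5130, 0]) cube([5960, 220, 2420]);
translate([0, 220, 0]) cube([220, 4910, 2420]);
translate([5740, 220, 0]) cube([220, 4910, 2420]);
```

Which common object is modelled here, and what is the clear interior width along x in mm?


A single room. The interior width is 5520 mm.

Four walls enclosing a rectangle with a door in the front wall — a room. Outside width 5960 minus two 220 mm walls gives 5520 mm.


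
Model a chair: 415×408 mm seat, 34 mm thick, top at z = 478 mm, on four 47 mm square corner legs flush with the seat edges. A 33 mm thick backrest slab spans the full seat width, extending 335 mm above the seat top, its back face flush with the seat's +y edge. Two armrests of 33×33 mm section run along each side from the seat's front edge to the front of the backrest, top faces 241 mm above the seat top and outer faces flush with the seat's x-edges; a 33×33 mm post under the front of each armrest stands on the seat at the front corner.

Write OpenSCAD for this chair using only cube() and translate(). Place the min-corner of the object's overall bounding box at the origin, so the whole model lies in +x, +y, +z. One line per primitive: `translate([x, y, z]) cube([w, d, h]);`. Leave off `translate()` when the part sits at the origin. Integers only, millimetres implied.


translate([0, 0, 444]) cube([415, 408, 34]);
cube([47, 47, 444]);
translate([368, 0, 0]) cube([47, 47, 444]);
translate([0, 361, 0]) cube([47, 47, 444]);
translate([368, 361, 0]) cube([47, 47, 444]);
translate([0, 375, 478]) cube([415, 33, 335]);
translate([0, 0, 686]) cube([33, 375, 33]);
translate([382, 0, 686]) cube([33, 375, 33]);
translate([0, 0, 478]) cube([33, 33, 208]);
translate([382, 0, 478]) cube([33, 33, 208]);


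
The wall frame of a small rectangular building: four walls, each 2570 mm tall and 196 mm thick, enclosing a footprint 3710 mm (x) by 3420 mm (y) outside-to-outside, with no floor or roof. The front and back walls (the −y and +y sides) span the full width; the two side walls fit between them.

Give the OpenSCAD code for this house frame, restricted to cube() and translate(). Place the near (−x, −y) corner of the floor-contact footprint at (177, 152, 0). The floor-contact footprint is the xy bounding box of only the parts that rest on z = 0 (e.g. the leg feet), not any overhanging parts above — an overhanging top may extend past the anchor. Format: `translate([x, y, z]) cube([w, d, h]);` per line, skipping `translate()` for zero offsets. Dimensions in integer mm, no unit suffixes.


translate([177, 152, 0]) cube([3710, 196, 2570]);
translate([177, 3376, 0]) cube([3710, 196, 2570]);
translate([177, 348, 0]) cube([196, 3028, 2570]);
translate([3691, 348, 0]) cube([196, 3028, 2570]);


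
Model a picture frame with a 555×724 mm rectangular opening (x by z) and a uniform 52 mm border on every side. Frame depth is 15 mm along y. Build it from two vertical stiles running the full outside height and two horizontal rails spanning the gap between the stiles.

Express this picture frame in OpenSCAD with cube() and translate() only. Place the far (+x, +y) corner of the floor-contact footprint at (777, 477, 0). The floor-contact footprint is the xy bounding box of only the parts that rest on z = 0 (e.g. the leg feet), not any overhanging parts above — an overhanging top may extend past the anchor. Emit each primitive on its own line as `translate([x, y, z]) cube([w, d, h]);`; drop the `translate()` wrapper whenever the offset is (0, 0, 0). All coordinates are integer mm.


translate([118, 462, 0]) cube([52, 15, 828]);
translate([725, 462, 0]) cube([52, 15, 828]);
translate([170, 462, 0]) cube([555, 15, 52]);
translate([170, 462, 776]) cube([555, 15, 52]);


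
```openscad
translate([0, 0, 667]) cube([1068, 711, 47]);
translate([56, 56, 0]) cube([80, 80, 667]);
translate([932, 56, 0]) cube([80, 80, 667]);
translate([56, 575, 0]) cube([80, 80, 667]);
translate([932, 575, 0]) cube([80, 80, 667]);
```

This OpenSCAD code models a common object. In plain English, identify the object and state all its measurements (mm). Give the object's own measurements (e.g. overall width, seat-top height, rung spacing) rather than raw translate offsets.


A table: top 1068 mm (x) × 711 mm (y), 47 mm thick, upper face at z = 714 mm, on four 80×80 mm square legs, each inset 56 mm from the nearest pair of top edges from z = 0 to the bottom of the top.


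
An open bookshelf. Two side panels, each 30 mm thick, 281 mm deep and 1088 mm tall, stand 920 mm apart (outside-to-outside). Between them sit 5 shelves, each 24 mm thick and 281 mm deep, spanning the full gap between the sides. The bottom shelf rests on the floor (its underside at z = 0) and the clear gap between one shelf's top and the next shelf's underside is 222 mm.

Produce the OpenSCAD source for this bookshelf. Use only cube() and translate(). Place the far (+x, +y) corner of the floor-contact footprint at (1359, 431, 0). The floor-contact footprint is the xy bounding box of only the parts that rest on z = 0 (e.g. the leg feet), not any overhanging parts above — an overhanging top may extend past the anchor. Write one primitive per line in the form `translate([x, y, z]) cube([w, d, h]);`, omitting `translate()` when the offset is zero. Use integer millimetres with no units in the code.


translate([439, 150, 0]) cube([30, 281, 1088]);
translate([1329, 150, 0]) cube([30, 281, 1088]);
translate([469, 150, 0]) cube([860, 281, 24]);
translate([469, 150, 246]) cube([860, 281, 24]);
translate([469, 150, 492]) cube([860, 281, 24]);
translate([469, 150, 738]) cube([860, 281, 24]);
translate([469, 150, 984]) cube([860, 281, 24]);


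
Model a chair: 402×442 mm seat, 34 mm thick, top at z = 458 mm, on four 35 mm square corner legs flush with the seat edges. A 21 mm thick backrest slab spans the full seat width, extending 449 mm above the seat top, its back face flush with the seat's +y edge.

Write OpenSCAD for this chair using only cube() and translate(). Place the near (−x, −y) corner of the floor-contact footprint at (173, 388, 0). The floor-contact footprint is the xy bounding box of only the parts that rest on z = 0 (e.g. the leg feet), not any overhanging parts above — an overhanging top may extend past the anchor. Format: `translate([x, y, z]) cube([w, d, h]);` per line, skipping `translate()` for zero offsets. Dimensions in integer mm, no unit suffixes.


translate([173, 388, 424]) cube([402, 442, 34]);
translate([173, 388, 0]) cube([35, 35, 424]);
translate([540, 388, 0]) cube([35, 35, 424]);
translate([173, 795, 0]) cube([35, 35, 424]);
translate([540, 795, 0]) cube([35, 35, 424]);
translate([173, 809, 458]) cube([402, 21, 449]);


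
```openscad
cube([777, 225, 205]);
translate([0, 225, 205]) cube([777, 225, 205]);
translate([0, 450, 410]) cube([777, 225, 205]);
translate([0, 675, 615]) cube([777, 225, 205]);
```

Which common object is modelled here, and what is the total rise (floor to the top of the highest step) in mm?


A staircase. The total rise is 820 mm.

4 identical blocks, each offset up and back from the previous — a staircase. Each step is 205 mm tall and there are 4 of them, so the total rise is 4 × 205 = 820 mm.


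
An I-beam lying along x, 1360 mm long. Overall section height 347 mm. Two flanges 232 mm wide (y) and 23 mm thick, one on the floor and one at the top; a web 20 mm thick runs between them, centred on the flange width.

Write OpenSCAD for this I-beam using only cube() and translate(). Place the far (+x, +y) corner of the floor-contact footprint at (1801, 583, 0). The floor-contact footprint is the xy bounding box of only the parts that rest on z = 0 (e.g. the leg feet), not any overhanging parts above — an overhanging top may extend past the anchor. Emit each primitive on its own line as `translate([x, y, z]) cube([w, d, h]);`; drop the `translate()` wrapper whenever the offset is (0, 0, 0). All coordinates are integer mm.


translate([441, 351, 0]) cube([1360, 232, 23]);
translate([441, 457, 23]) cube([1360, 20, 301]);
translate([441, 351, 324]) cube([1360, 232, 23]);


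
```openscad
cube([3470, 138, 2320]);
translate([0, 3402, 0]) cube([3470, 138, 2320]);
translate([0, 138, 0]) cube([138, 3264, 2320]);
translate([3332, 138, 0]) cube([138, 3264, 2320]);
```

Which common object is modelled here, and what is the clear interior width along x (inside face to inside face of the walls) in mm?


A house (or room) frame. The interior width is 3194 mm.

Four 2320 mm walls enclosing a rectangle with no floor or roof — a room or house frame. Outside width is 3470 mm and wall thickness is 138 mm, so the interior width is 3470 − 2 × 138 = 3194 mm.


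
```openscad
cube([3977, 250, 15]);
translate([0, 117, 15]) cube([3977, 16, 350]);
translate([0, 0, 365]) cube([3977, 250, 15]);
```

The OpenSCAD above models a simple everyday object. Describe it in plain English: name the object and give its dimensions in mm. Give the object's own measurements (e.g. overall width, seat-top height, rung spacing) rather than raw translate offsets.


An I-beam lying along x, 3977 mm long. Overall section height 380 mm. Two flanges 250 mm wide (y) and 15 mm thick, one on the floor and one at the top; a web 16 mm thick runs between them, centred on the flange width.


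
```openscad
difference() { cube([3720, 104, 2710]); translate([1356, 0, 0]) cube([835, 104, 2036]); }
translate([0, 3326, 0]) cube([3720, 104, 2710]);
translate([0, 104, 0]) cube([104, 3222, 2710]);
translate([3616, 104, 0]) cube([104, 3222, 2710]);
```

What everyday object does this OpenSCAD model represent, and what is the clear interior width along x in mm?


A single room. The interior width is 3512 mm.

Four walls enclosing a rectangle with a door in the front wall — a room. Outside width 3720 minus two 104 mm walls gives 3512 mm.


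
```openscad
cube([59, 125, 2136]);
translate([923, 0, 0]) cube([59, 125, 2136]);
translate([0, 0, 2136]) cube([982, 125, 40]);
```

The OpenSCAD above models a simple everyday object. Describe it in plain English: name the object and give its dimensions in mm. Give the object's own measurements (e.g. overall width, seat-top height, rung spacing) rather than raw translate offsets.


A door frame. The clear opening is 864 mm wide and 2136 mm high. Two 59 mm wide jambs, 125 mm deep, stand either side of the opening from the floor to the top of the opening. A 40 mm thick head sits across the top of both jambs, spanning the full outside width of the frame.


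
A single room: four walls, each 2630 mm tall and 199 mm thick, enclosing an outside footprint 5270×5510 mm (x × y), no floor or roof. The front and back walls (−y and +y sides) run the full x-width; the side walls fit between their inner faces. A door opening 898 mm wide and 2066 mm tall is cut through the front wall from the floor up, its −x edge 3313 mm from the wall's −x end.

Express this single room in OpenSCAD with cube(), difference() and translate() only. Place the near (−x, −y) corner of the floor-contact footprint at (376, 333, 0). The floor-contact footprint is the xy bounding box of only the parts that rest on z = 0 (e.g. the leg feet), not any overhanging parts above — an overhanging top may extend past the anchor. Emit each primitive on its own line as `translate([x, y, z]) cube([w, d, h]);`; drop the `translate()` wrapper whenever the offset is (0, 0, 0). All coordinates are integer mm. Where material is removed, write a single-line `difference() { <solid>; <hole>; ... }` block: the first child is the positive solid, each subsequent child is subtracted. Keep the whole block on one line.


difference() { translate([376, 333, 0]) cube([5270, 199, 2630]); translate([3689, 333, 0]) cube([898, 199, 2066]); }
translate([376, 5644, 0]) cube([5270, 199, 2630]);
translate([376, 532, 0]) cube([199, 5112, 2630]);
translate([5447, 532, 0]) cube([199, 5112, 2630]);


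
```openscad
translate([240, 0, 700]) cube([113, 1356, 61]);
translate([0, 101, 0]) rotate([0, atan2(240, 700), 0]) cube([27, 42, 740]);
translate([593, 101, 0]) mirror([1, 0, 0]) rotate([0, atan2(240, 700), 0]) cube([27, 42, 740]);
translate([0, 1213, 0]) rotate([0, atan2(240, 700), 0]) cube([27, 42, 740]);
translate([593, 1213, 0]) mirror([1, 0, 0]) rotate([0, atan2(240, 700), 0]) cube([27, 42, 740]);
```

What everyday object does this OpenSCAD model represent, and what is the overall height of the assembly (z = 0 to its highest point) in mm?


A sawhorse. The overall height is 761 mm.

A beam across two mirrored pairs of raked legs — a sawhorse. The beam's underside is at z = 700 (matching the legs' vertical rise in atan2(240, 700)) and the beam is 61 mm tall, so its top is at 700 + 61 = 761 mm. The raked legs top out at the beam's underside, so that is the highest point.


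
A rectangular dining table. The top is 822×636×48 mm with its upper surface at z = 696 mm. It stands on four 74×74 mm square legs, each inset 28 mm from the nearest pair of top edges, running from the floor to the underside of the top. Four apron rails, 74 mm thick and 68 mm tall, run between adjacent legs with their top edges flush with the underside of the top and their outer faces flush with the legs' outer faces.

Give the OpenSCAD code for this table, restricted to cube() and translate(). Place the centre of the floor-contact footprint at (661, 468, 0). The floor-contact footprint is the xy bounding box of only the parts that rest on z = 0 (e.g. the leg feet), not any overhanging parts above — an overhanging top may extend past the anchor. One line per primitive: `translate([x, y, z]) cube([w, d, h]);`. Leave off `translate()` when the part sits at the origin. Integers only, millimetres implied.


translate([250, 150, 648]) cube([822, 636, 48]);
translate([278, 178, 0]) cube([74, 74, 648]);
translate([970, 178, 0]) cube([74, 74, 648]);
translate([278, 684, 0]) cube([74, 74, 648]);
translate([970, 684, 0]) cube([74, 74, 648]);
translate([352, 178, 580]) cube([618, 74, 68]);
translate([352, 684, 580]) cube([618, 74, 68]);
translate([278, 252, 580]) cube([74, 432, 68]);
translate([970, 252, 580]) cube([74, 432, 68]);


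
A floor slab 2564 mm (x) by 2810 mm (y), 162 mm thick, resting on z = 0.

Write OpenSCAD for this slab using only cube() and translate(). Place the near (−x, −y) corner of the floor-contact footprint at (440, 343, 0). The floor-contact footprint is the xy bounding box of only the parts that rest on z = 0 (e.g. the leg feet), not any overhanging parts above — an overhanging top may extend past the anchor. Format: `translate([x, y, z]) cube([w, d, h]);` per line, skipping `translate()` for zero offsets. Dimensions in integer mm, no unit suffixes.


translate([440, 343, 0]) cube([2564, 2810, 162]);


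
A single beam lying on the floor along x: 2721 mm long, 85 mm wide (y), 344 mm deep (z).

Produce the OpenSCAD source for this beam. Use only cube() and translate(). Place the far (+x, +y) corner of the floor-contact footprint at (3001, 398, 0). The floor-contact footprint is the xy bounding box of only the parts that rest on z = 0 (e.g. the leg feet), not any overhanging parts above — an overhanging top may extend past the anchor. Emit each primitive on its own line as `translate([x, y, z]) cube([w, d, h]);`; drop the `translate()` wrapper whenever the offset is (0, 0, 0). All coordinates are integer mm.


translate([280, 313, 0]) cube([2721, 85, 344]);


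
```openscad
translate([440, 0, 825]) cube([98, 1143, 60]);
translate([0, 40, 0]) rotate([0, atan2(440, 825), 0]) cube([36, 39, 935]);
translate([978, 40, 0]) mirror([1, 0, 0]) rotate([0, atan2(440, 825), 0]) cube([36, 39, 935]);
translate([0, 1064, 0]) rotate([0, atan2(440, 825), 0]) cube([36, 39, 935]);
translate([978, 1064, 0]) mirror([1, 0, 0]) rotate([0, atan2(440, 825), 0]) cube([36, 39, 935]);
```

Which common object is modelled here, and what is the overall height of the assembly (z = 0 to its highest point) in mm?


A sawhorse. The overall height is 885 mm.

A beam across two mirrored pairs of raked legs — a sawhorse. The beam's underside is at z = 825 (matching the legs' vertical rise in atan2(440, 825)) and the beam is 60 mm tall, so its top is at 825 + 60 = 885 mm. The raked legs top out at the beam's underside, so that is the highest point.


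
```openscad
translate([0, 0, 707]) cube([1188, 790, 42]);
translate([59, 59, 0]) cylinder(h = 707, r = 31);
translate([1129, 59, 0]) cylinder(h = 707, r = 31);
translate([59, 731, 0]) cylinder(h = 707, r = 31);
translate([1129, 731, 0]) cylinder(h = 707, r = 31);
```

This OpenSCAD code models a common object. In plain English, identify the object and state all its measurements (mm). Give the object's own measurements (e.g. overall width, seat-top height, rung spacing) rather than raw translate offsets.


A rectangular dining table. The top is 1188×790×42 mm with its upper surface at z = 749 mm. It stands on four round legs of 62 mm diameter, each leg's bounding box inset 28 mm from the nearest pair of top edges, running from the floor to the underside of the top.


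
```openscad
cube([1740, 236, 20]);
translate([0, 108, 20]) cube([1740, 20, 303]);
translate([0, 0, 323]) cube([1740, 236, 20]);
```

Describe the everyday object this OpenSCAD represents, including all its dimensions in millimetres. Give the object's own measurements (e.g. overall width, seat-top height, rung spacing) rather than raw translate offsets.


An I-beam lying along x, 1740 mm long. Overall section height 343 mm. Two flanges 236 mm wide (y) and 20 mm thick, one on the floor and one at the top; a web 20 mm thick runs between them, centred on the flange width.


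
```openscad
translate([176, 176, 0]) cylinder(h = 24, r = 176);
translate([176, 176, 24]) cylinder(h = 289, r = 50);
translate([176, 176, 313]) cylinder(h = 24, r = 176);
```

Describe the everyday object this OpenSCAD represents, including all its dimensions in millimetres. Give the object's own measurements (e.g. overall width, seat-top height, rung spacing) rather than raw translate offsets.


A spool: two coaxial disc flanges of radius 176 mm and thickness 24 mm, joined by a core cylinder of radius 50 mm and height 289 mm. The lower flange rests on z = 0 and the three cylinders share a vertical axis.


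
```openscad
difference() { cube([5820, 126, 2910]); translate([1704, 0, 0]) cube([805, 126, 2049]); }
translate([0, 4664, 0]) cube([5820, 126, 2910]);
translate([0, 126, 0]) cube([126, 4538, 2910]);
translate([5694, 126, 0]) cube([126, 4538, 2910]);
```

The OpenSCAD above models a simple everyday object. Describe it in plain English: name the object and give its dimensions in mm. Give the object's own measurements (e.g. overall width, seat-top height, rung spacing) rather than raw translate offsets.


A single room: four walls, each 2910 mm tall and 126 mm thick, enclosing an outside footprint 5820×4790 mm (x × y), no floor or roof. The front and back walls (−y and +y sides) run the full x-width; the side walls fit between their inner faces. A door opening 805 mm wide and 2049 mm tall is cut through the front wall from the floor up, its −x edge 1704 mm from the wall's −x end.


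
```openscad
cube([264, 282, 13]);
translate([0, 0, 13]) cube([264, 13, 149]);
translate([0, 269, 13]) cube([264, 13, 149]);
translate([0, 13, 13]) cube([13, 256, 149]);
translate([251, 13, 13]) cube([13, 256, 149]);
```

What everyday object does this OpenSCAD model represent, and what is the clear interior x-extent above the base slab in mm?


An open box. The internal width is 238 mm.

A 264×282 base slab with four walls standing on it — an open box. The base is 264 mm wide and the walls are 13 mm thick, so the internal width is 264 − 2 × 13 = 238 mm.


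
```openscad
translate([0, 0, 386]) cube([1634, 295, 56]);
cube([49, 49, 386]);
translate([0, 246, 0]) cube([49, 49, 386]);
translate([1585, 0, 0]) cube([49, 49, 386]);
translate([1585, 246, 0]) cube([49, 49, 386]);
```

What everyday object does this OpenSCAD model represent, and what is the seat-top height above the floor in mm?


A bench. The seat-top height is 442 mm.

A long slab on four corner posts — a bench. The slab sits at z = 386 with thickness 56, so the top is 386 + 56 = 442 mm.


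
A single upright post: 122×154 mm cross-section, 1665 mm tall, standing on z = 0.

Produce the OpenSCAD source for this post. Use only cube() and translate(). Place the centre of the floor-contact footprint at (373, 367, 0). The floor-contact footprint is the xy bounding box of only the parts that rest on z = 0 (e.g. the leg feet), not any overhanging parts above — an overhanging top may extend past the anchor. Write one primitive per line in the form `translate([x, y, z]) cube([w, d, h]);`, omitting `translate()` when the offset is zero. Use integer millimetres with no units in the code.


translate([312, 290, 0]) cube([122, 154, 1665]);


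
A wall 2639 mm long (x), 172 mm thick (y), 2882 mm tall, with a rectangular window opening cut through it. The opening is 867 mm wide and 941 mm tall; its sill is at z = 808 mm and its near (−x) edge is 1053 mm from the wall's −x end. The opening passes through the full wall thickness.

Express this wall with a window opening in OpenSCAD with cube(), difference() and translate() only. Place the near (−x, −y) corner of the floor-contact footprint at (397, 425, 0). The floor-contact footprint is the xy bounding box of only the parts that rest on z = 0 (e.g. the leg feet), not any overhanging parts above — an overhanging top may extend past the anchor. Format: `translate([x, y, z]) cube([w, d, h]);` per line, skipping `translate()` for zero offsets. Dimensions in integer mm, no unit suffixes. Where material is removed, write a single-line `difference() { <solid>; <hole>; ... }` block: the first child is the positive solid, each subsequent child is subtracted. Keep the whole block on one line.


difference() { translate([397, 425, 0]) cube([2639, 172, 2882]); translate([1450, 425, 808]) cube([867, 172, 941]); }


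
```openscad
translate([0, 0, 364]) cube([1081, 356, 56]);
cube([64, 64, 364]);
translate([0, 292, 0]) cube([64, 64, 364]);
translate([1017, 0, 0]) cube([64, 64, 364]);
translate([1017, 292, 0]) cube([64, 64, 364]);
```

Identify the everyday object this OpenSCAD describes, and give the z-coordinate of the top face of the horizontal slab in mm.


A bench. The seat-top height is 420 mm.

A long slab on four corner posts — a bench. The slab sits at z = 364 with thickness 56, so the top is 364 + 56 = 420 mm.


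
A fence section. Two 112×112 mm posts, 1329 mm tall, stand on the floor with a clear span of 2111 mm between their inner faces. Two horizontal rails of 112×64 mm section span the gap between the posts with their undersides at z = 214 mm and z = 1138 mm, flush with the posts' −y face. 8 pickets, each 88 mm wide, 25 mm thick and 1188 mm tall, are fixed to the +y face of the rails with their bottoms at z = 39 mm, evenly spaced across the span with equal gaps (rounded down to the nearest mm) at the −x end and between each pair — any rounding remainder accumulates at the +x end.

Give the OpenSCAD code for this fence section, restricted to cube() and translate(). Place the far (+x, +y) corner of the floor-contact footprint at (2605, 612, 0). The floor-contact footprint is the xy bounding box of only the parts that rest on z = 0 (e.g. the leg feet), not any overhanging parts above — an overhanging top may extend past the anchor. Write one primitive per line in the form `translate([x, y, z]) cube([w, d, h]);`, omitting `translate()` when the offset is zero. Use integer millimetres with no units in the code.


translate([270, 500, 0]) cube([112, 112, 1329]);
translate([2493, 500, 0]) cube([112, 112, 1329]);
translate([382, 500, 214]) cube([2111, 112, 64]);
translate([382, 500, 1138]) cube([2111, 112, 64]);
translate([538, 612, 39]) cube([88, 25, 1188]);
translate([782, 612, 39]) cube([88, 25, 1188]);
translate([1026, 612, 39]) cube([88, 25, 1188]);
translate([1270, 612, 39]) cube([88, 25, 1188]);
translate([1514, 612, 39]) cube([88, 25, 1188]);
translate([1758, 612, 39]) cube([88, 25, 1188]);
translate([2002, 612, 39]) cube([88, 25, 1188]);
translate([2246, 612, 39]) cube([88, 25, 1188]);


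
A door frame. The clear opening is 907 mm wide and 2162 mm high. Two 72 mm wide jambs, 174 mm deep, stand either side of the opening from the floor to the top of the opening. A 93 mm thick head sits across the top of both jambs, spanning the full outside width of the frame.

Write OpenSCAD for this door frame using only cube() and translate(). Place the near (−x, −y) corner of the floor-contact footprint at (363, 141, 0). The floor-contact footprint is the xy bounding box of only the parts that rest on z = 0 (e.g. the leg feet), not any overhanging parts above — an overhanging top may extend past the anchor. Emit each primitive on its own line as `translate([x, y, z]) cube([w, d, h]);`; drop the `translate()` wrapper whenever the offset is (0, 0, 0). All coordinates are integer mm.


translate([363, 141, 0]) cube([72, 174, 2162]);
translate([1342, 141, 0]) cube([72, 174, 2162]);
translate([363, 141, 2162]) cube([1051, 174, 93]);


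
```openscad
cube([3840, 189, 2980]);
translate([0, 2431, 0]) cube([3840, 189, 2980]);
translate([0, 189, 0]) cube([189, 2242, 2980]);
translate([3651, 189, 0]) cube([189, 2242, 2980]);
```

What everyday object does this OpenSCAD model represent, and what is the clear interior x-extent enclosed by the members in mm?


A house (or room) frame. The interior width is 3462 mm.

Four 2980 mm walls enclosing a rectangle with no floor or roof — a room or house frame. Outside width is 3840 mm and wall thickness is 189 mm, so the interior width is 3840 − 2 × 189 = 3462 mm.


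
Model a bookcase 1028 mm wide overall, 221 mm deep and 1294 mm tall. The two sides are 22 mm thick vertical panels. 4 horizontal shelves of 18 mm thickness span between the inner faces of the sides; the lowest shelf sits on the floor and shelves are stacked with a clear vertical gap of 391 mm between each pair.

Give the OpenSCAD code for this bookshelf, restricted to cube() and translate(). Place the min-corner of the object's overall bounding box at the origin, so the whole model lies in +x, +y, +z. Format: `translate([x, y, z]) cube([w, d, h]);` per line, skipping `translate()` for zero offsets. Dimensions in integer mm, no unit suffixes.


cube([22, 221, 1294]);
translate([1006, 0, 0]) cube([22, 221, 1294]);
translate([22, 0, 0]) cube([984, 221, 18]);
translate([22, 0, 409]) cube([984, 221, 18]);
translate([22, 0, 818]) cube([984, 221, 18]);
translate([22, 0, 1227]) cube([984, 221, 18]);


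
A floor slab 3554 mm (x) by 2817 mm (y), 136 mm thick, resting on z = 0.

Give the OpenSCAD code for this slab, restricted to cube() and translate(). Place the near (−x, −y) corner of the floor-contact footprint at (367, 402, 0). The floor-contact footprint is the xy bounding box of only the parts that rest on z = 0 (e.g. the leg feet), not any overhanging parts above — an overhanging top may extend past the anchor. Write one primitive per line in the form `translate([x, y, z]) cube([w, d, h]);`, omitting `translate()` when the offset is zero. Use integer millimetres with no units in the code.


translate([367, 402, 0]) cube([3554, 2817, 136]);


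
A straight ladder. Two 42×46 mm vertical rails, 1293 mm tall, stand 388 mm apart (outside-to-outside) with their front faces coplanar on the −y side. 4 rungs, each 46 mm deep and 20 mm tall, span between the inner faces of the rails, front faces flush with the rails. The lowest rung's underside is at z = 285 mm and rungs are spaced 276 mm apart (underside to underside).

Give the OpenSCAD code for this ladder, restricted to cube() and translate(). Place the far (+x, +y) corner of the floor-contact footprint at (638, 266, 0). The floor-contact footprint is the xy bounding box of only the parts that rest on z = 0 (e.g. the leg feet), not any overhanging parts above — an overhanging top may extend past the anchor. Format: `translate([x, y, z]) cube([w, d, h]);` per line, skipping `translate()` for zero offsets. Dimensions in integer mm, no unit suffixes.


translate([250, 220, 0]) cube([42, 46, 1293]);
translate([596, 220, 0]) cube([42, 46, 1293]);
translate([292, 220, 285]) cube([304, 46, 20]);
translate([292, 220, 561]) cube([304, 46, 20]);
translate([292, 220, 837]) cube([304, 46, 20]);
translate([292, 220, 1113]) cube([304, 46, 20]);
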